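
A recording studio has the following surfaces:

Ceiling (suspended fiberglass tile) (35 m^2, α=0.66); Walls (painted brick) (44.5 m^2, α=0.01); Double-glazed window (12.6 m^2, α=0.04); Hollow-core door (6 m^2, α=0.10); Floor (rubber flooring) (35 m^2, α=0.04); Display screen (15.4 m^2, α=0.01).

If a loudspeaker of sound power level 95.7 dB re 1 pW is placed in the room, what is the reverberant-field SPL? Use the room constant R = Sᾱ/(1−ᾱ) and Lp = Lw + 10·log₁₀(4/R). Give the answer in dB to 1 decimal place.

86.7 dB

A = 26.203 sabins; S = 148.5 m^2.
ᾱ = 26.203/148.5 = 0.1765; R = Sᾱ/(1−ᾱ) = 26.203/(1−0.1765) = 31.819 m^2.
Lp = 95.7 + 10·log₁₀(4/31.819) = 95.7 + (-9.01) = 86.7 dB.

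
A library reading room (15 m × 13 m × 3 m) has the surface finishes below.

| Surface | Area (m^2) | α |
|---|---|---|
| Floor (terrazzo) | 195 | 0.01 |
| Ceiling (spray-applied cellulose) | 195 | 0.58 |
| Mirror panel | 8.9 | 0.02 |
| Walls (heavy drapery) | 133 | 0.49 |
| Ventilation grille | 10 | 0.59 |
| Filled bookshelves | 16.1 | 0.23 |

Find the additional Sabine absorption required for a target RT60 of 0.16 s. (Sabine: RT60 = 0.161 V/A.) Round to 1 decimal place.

398.7 sabins

Equivalent absorption area: A₁ = 195*0.01 + 195*0.58 + 8.9*0.02 + 133*0.49 + 10*0.59 + 16.1*0.23 = 190.001 m^2.
Target A₂ = 0.161·585/0.16 = 588.656 sabins (V = 585 m³).
Shortfall: 588.656 − 190.001 = 398.7 sabins.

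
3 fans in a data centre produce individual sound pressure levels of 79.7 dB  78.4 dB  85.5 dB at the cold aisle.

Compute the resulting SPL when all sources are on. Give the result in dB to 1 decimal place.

Σ 10^(Lᵢ/10) = 5.173e+08.
Back to dB: 10·log₁₀ Σ = 87.1 dB.

87.1 dB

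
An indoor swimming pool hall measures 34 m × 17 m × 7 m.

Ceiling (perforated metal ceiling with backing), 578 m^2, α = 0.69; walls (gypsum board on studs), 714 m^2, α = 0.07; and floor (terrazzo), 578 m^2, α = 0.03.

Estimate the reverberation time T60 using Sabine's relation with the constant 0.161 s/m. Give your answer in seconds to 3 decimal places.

Total absorption A = 578×0.69 + 714×0.07 + 578×0.03
  = 398.820 + 49.980 + 17.340 = 466.140 m^2 sabins.
V = 34·17·7 = 4046 m³.
T = 0.161 V/A = 0.161·4046/466.140 = 1.397 s.

1.397 s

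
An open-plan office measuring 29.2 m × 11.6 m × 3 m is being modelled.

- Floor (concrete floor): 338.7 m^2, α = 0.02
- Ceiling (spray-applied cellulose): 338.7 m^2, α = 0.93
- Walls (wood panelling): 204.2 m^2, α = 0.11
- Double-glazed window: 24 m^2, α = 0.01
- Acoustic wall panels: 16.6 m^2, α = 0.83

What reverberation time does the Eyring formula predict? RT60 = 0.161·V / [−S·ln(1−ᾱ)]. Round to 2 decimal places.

0.36 sec

S = Σ Sᵢ = 922.2 m^2.
Σ(Sᵢαᵢ) = 338.7×0.02 + 338.7×0.93 + 204.2×0.11 + 24×0.01 + 16.6×0.83 = 358.245.
Mean coefficient ᾱ = A/S = 0.3885.
Eyring denominator: −S ln(1−ᾱ) = 453.575.
V = 29.2 × 11.6 × 3 = 1016.16 m³.
T = 0.161·V/[−S·ln(1−ᾱ)] = 0.161·1016.16/453.575 = 0.36 s.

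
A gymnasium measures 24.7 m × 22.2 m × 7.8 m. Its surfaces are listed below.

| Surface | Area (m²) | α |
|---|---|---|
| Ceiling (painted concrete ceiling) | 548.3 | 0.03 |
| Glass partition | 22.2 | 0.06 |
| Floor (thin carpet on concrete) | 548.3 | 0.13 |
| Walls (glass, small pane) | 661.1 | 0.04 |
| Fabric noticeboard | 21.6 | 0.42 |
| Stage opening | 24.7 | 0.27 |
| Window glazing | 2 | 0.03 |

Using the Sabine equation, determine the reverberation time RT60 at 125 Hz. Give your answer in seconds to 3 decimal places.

Summing Sᵢαᵢ: 16.449 + 1.332 + 71.279 + 26.444 + 9.072 + 6.669 + 0.060 → A = 131.305 sabins.
Room volume: 4277.052 m³.
Sabine: RT60 = 0.161 × 4277.052 / 131.305 = 5.244 s.

5.244 seconds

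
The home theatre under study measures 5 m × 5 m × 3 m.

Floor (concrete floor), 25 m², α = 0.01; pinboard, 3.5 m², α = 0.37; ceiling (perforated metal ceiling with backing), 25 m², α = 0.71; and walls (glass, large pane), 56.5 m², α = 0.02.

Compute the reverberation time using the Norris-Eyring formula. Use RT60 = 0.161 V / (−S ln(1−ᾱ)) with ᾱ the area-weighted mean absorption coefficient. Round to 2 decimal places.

Total surface area S = 25 + 3.5 + 25 + 56.5 = 110.0 m².
Absorption A = 25·0.01 + 3.5·0.37 + 25·0.71 + 56.5·0.02 = 20.425 sabins.
ᾱ = 20.425 / 110.0 = 0.1857.
−S·ln(1−ᾱ) = −110.0 × ln(1 − 0.1857) = 22.597.
V = 5 × 5 × 3 = 75 m³.
T = 0.161·V/[−S·ln(1−ᾱ)] = 0.161·75/22.597 = 0.53 s.

0.53 s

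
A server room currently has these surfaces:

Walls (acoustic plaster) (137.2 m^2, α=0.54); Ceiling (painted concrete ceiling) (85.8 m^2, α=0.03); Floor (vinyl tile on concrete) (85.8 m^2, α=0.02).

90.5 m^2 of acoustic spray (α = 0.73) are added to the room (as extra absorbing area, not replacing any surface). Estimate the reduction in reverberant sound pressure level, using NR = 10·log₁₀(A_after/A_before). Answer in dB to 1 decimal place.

2.7 dB

A_before = Σ Sᵢαᵢ = 137.2*0.54 + 85.8*0.03 + 85.8*0.02 = 78.378 sabins.
Treatment contributes 90.5·0.73 = 66.065 sabins.
A_after = 78.378 + 66.065 = 144.443 sabins.
Reduction = 10 log₁₀(A_after/A_before) = 10 log₁₀(1.8429) = 2.7 dB.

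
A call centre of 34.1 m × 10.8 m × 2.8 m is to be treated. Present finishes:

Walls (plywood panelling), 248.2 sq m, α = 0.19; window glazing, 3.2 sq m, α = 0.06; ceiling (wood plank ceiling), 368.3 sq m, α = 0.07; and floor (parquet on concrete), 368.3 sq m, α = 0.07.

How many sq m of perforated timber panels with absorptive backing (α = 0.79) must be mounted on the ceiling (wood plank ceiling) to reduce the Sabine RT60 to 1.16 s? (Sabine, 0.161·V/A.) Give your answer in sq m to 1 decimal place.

Total absorption A₁ = 248.2×0.19 + 3.2×0.06 + 368.3×0.07 + 368.3×0.07
  = 47.158 + 0.192 + 25.781 + 25.781 = 98.912 sq m sabins.
Required A₂ = 0.161·1031.184/1.16 = 143.121 sabins.
ΔA needed = 143.121 − 98.912 = 44.209 sabins.
Each sq m of panel replacing the ceiling (wood plank ceiling) adds (0.79 − 0.07) = 0.72 sabins.
Area = ΔA/Δα = 44.209/0.72 = 61.4 sq m.

61.4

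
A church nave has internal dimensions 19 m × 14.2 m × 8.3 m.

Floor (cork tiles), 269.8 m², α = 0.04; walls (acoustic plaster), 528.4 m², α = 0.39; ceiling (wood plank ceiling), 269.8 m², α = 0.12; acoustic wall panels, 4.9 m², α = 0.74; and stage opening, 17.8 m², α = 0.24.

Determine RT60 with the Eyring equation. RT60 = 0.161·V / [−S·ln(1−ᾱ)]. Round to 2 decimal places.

1.23 seconds

S = Σ Sᵢ = 1090.7 m².
Absorption A = 269.8·0.04 + 528.4·0.39 + 269.8·0.12 + 4.9·0.74 + 17.8·0.24 = 257.142 sabins.
ᾱ = 257.142 / 1090.7 = 0.2358.
Eyring denominator: −S ln(1−ᾱ) = 293.317.
V = 19 × 14.2 × 8.3 = 2239.34 m³.
T = 0.161·V/[−S·ln(1−ᾱ)] = 0.161·2239.34/293.317 = 1.23 s.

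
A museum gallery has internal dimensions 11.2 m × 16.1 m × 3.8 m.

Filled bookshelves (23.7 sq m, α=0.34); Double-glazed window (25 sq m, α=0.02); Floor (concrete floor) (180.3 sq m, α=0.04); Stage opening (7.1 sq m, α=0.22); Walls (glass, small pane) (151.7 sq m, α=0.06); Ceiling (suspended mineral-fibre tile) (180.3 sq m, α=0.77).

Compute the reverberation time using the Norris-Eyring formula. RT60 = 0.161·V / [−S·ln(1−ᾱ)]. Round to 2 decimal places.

Total surface area S = 23.7 + 25 + 180.3 + 7.1 + 151.7 + 180.3 = 568.1 sq m.
Σ(Sᵢαᵢ) = 23.7×0.34 + 25×0.02 + 180.3×0.04 + 7.1×0.22 + 151.7×0.06 + 180.3×0.77 = 165.265.
ᾱ = 165.265 / 568.1 = 0.2909.
−S·ln(1−ᾱ) = −568.1 × ln(1 − 0.2909) = 195.289.
V = 11.2 × 16.1 × 3.8 = 685.216 m³.
T = 0.161·V/[−S·ln(1−ᾱ)] = 0.161·685.216/195.289 = 0.56 s.

0.56 s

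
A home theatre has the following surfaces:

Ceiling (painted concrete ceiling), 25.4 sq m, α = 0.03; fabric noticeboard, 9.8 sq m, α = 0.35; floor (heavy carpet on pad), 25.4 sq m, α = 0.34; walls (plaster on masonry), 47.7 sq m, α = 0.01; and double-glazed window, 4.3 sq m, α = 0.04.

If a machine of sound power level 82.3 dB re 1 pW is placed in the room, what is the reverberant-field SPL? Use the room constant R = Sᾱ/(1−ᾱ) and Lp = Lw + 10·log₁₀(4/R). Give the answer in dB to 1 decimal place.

76.5 dB

A = 13.477 sabins; S = 112.6 sq m.
ᾱ = 13.477/112.6 = 0.1197; R = Sᾱ/(1−ᾱ) = 13.477/(1−0.1197) = 15.310 sq m.
Lp = 82.3 + 10·log₁₀(4/15.310) = 82.3 + (-5.83) = 76.5 dB.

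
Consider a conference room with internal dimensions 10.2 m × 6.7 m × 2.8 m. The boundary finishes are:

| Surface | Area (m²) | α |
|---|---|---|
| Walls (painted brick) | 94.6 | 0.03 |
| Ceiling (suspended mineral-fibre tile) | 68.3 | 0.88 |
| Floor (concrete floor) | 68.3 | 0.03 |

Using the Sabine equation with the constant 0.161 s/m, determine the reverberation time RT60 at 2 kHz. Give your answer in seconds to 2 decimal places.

Equivalent absorption area: A = 94.6*0.03 + 68.3*0.88 + 68.3*0.03 = 64.991 m².
Volume V = 10.2 × 6.7 × 2.8 = 191.352 m³.
Sabine: RT60 = 0.161 × 191.352 / 64.991 = 0.47 s.

0.47 sec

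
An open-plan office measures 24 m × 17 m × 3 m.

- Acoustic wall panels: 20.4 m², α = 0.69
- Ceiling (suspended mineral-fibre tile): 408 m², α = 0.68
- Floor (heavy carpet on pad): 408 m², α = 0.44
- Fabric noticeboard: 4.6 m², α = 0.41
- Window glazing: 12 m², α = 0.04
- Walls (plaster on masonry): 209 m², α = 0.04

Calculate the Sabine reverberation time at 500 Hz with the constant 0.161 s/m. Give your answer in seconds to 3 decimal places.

Summing Sᵢαᵢ: 14.076 + 277.440 + 179.520 + 1.886 + 0.480 + 8.360 → A = 481.762 sabins.
V = 24·17·3 = 1224 m³.
T = 0.161 V/A = 0.161·1224/481.762 = 0.409 s.

0.409 s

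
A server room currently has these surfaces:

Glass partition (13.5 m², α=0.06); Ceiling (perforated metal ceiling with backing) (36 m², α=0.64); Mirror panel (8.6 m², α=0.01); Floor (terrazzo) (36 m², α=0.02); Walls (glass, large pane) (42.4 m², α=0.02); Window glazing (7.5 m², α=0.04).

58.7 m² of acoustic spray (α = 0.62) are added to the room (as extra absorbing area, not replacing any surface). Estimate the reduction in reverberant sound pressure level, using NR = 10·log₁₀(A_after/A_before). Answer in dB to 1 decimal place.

A_before = Σ Sᵢαᵢ = 13.5*0.06 + 36*0.64 + 8.6*0.01 + 36*0.02 + 42.4*0.02 + 7.5*0.04 = 25.804 sabins.
Added absorption = 58.7 × 0.62 = 36.394 sabins.
A_after = 25.804 + 36.394 = 62.198 sabins.
Reduction = 10 log₁₀(A_after/A_before) = 10 log₁₀(2.4104) = 3.8 dB.

3.8 dB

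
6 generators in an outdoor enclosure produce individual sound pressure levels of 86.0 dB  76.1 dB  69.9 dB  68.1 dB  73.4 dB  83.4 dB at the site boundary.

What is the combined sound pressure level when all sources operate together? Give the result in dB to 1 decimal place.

88.4 dB

Sum in the linear (power) domain: Σ 10^(Lᵢ/10) = 10^(86.0/10) + 10^(76.1/10) + 10^(69.9/10) + 10^(68.1/10) + 10^(73.4/10) + 10^(83.4/10) = 6.957e+08.
Back to dB: 10·log₁₀ Σ = 88.4 dB.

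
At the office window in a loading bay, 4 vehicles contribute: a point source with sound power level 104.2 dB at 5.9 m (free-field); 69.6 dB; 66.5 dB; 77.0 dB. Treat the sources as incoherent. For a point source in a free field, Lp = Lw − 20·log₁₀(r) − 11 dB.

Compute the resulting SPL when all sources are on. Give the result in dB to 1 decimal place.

80.9 dB

Source at 5.9 m: Lp = 104.2 − 20·log₁₀(5.9) − 11 = 77.8 dB.
Sum in the linear (power) domain: Σ 10^(Lᵢ/10) = 10^(77.8/10) + 10^(69.6/10) + 10^(66.5/10) + 10^(77.0/10) = 1.24e+08.
Combined level = 10 log₁₀(1.24e+08) = 80.9 dB.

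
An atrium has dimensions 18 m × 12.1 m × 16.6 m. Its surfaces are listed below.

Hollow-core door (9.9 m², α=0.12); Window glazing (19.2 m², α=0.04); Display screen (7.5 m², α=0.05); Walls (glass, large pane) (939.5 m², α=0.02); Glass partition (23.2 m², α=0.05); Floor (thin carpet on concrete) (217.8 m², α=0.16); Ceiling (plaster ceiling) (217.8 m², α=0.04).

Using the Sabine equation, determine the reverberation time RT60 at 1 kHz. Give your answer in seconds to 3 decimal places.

8.841 s

Summing Sᵢαᵢ: 1.188 + 0.768 + 0.375 + 18.790 + 1.160 + 34.848 + 8.712 → A = 65.841 sabins.
V = 18·12.1·16.6 = 3615.48 m³.
RT60 = 0.161 · V / A = 0.161 × 3615.48 / 65.841 = 8.841 s.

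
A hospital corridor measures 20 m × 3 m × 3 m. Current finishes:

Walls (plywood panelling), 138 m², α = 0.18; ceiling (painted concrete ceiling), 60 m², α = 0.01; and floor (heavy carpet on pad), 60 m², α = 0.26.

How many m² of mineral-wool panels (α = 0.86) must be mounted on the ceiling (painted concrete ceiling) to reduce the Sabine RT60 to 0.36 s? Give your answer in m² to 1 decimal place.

46.4

Summing Sᵢαᵢ: 24.840 + 0.600 + 15.600 → A₁ = 41.040 sabins.
Required A₂ = 0.161·180/0.36 = 80.500 sabins.
ΔA needed = 80.500 − 41.040 = 39.460 sabins.
Each m² of panel replacing the ceiling (painted concrete ceiling) adds (0.86 − 0.01) = 0.85 sabins.
Panel area = 39.460 / 0.85 = 46.4 m².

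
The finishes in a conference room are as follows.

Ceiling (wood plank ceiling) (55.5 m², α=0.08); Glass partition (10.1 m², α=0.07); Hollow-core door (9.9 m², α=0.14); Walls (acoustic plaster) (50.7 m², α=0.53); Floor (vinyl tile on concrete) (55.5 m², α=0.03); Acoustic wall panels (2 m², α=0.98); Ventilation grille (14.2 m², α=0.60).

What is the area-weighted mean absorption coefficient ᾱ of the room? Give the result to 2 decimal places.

Total surface area S = 197.9 m².
Weighted sum Σ Sα = 45.549.
ᾱ = A/S = 0.23.

0.23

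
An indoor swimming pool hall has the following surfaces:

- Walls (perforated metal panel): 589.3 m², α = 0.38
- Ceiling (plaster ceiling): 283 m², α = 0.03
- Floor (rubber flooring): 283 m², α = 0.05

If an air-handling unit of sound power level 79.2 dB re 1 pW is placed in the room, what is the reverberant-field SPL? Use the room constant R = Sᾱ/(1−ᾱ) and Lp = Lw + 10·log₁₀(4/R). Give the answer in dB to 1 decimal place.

A = 246.574 sabins; S = 1155.3 m².
ᾱ = 0.2134, so room constant R = A/(1−ᾱ) = 313.468 m².
Lp = Lw + 10 log₁₀(4/R) = 79.2 -18.94 = 60.3 dB.

60.3 dB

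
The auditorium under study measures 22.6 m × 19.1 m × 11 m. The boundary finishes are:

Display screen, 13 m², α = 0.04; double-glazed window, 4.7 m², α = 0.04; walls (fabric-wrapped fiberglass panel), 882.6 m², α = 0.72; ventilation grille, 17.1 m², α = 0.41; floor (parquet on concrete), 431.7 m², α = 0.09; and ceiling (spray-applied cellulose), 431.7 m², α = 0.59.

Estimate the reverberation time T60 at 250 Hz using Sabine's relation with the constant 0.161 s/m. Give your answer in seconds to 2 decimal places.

0.82 seconds

Total absorption A = 13×0.04 + 4.7×0.04 + 882.6×0.72 + 17.1×0.41 + 431.7×0.09 + 431.7×0.59
  = 0.520 + 0.188 + 635.472 + 7.011 + 38.853 + 254.703 = 936.747 m² sabins.
V = 22.6·19.1·11 = 4748.26 m³.
Sabine: RT60 = 0.161 × 4748.26 / 936.747 = 0.82 s.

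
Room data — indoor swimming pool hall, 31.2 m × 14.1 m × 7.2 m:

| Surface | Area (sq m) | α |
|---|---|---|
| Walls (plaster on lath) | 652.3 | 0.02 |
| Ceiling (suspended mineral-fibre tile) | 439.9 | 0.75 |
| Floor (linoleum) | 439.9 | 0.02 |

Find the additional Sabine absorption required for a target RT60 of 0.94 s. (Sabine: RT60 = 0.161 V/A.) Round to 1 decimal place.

A₁ = Σ Sᵢαᵢ = 652.3×0.02 + 439.9×0.75 + 439.9×0.02 = 351.769 sabins.
Target A₂ = 0.161·3167.424/0.94 = 542.506 sabins (V = 3167.424 m³).
Additional absorption ΔA = 542.506 − 351.769 = 190.7 sabins.

190.7 sabins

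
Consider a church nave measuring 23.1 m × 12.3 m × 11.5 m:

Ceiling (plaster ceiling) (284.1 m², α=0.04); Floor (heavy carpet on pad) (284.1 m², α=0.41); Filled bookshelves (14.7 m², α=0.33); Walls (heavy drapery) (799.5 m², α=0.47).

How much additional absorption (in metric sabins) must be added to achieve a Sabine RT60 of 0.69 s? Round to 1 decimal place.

254.0 sabins

A₁ = Σ Sᵢαᵢ = 284.1·0.04 + 284.1·0.41 + 14.7·0.33 + 799.5·0.47 = 508.461 sabins.
V = 3267.495 m³. Required absorption A₂ = 0.161 × 3267.495 / 0.69 = 762.416 sabins.
ΔA = A₂ − A₁ = 762.416 − 508.461 = 254.0 sabins.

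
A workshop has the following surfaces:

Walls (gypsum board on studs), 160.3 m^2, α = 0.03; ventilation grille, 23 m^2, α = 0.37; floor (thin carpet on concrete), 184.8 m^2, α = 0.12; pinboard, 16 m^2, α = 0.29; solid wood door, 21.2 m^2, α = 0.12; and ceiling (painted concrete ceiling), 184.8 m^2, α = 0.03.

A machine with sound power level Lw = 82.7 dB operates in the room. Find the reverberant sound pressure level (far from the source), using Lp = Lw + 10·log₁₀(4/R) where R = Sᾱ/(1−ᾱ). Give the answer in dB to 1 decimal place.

71.5 dB

Σ(Sᵢαᵢ) = 160.3×0.03 + 23×0.37 + 184.8×0.12 + 16×0.29 + 21.2×0.12 + 184.8×0.03 = 48.223; total area S = 590.1 m^2.
ᾱ = 48.223/590.1 = 0.0817; R = Sᾱ/(1−ᾱ) = 48.223/(1−0.0817) = 52.513 m^2.
Lp = 82.7 + 10·log₁₀(4/52.513) = 82.7 + (-11.18) = 71.5 dB.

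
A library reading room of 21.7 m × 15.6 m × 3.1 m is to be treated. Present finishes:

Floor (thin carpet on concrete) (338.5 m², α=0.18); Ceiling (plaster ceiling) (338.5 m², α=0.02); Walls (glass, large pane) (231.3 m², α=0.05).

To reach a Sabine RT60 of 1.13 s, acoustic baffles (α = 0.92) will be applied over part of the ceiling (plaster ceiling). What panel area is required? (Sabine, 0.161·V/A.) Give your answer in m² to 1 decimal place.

Summing Sᵢαᵢ: 60.930 + 6.770 + 11.565 → A₁ = 79.265 sabins.
V = 1049.412 m³. Target absorption A₂ = 0.161 × 1049.412 / 1.13 = 149.518 sabins.
Absorption to add: 149.518 − 79.265 = 70.253 sabins.
Each m² of panel replacing the ceiling (plaster ceiling) adds (0.92 − 0.02) = 0.90 sabins.
Area = ΔA/Δα = 70.253/0.90 = 78.1 m².

78.1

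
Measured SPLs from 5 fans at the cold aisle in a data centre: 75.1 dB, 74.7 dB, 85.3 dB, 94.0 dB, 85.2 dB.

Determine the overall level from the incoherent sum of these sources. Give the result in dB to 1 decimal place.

95.1 dB

Sum in the linear (power) domain: Σ 10^(Lᵢ/10) = 10^(75.1/10) + 10^(74.7/10) + 10^(85.3/10) + 10^(94.0/10) + 10^(85.2/10) = 3.244e+09.
Combined level = 10 log₁₀(3.244e+09) = 95.1 dB.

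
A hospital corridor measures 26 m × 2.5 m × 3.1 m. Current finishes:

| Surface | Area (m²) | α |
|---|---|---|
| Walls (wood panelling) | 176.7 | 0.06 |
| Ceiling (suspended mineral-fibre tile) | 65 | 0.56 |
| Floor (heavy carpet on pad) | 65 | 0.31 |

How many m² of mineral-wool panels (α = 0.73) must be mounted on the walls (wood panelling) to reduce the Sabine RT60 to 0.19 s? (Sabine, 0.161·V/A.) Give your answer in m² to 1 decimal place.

154.6

Total absorption A₁ = 176.7*0.06 + 65*0.56 + 65*0.31
  = 10.602 + 36.400 + 20.150 = 67.152 m² sabins.
V = 201.5 m³. Target absorption A₂ = 0.161 × 201.5 / 0.19 = 170.745 sabins.
Absorption to add: 170.745 − 67.152 = 103.593 sabins.
Each m² of panel replacing the walls (wood panelling) adds (0.73 − 0.06) = 0.67 sabins.
Panel area = 103.593 / 0.67 = 154.6 m².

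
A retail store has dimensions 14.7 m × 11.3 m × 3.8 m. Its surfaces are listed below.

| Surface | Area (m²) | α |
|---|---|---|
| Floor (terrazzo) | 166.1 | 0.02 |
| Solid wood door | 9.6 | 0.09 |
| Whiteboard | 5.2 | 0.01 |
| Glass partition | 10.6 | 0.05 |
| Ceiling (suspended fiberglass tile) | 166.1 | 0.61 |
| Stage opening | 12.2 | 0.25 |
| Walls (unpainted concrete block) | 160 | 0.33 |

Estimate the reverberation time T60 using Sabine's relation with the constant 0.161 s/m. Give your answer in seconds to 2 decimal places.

Summing Sᵢαᵢ: 3.322 + 0.864 + 0.052 + 0.530 + 101.321 + 3.050 + 52.800 → A = 161.939 sabins.
Room volume: 631.218 m³.
T = 0.161 V/A = 0.161·631.218/161.939 = 0.63 s.

0.63 seconds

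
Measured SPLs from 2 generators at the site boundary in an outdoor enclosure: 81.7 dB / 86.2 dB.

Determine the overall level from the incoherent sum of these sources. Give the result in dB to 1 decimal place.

87.5 dB

Sum in the linear (power) domain: Σ 10^(Lᵢ/10) = 10^(81.7/10) + 10^(86.2/10) = 5.648e+08.
L_total = 10·log₁₀(5.648e+08) = 87.5 dB.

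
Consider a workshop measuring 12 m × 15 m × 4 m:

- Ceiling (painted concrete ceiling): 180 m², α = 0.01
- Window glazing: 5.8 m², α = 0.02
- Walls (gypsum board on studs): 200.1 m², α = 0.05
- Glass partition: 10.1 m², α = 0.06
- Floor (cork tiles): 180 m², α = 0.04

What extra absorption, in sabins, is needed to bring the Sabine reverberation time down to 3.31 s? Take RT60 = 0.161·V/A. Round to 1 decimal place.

15.3 sabins

Total absorption A₁ = 180*0.01 + 5.8*0.02 + 200.1*0.05 + 10.1*0.06 + 180*0.04
  = 1.800 + 0.116 + 10.005 + 0.606 + 7.200 = 19.727 m² sabins.
For T = 3.31 s, need A₂ = 0.161·V/T = 0.161·720/3.31 = 35.021 sabins.
ΔA = A₂ − A₁ = 35.021 − 19.727 = 15.3 sabins.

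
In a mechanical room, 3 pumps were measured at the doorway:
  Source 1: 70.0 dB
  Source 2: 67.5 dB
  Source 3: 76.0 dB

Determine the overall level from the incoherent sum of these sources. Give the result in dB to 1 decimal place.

77.4 dB

Sum in the linear (power) domain: Σ 10^(Lᵢ/10) = 10^(70.0/10) + 10^(67.5/10) + 10^(76.0/10) = 5.543e+07.
Back to dB: 10·log₁₀ Σ = 77.4 dB.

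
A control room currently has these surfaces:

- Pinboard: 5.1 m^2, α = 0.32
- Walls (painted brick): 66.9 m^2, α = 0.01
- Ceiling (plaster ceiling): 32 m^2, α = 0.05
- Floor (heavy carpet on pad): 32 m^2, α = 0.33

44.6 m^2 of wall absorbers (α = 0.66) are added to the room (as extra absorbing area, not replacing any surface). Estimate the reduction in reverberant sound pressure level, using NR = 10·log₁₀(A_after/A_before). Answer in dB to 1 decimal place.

4.8 dB

A_before = Σ Sᵢαᵢ = 5.1×0.32 + 66.9×0.01 + 32×0.05 + 32×0.33 = 14.461 sabins.
Treatment contributes 44.6·0.66 = 29.436 sabins.
New total A_after = 43.897 sabins.
Reduction = 10 log₁₀(A_after/A_before) = 10 log₁₀(3.0355) = 4.8 dB.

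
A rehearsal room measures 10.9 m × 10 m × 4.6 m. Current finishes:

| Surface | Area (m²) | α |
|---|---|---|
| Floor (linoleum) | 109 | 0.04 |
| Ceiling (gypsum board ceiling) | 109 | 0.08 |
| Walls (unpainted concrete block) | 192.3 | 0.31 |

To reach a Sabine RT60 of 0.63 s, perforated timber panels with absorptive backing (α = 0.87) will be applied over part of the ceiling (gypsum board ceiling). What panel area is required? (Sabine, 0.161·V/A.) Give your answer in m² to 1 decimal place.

A₁ = Σ Sᵢαᵢ = 109×0.04 + 109×0.08 + 192.3×0.31 = 72.693 sabins.
V = 501.4 m³. Target absorption A₂ = 0.161 × 501.4 / 0.63 = 128.136 sabins.
Absorption to add: 128.136 − 72.693 = 55.443 sabins.
Each m² of panel replacing the ceiling (gypsum board ceiling) adds (0.87 − 0.08) = 0.79 sabins.
Area = ΔA/Δα = 55.443/0.79 = 70.2 m².

70.2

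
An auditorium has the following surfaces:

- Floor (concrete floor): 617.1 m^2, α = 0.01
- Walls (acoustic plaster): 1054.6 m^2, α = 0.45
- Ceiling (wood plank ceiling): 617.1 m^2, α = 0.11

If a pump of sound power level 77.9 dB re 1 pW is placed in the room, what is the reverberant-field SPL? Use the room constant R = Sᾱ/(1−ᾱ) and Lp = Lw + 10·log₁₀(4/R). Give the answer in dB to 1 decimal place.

55.3 dB

Σ(Sᵢαᵢ) = 617.1×0.01 + 1054.6×0.45 + 617.1×0.11 = 548.622; total area S = 2288.8 m^2.
ᾱ = 0.2397, so room constant R = A/(1−ᾱ) = 721.586 m^2.
Lp = Lw + 10 log₁₀(4/R) = 77.9 -22.56 = 55.3 dB.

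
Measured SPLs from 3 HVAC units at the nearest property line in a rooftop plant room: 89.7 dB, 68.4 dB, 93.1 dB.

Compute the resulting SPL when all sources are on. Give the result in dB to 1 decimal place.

94.7 dB

Converting to relative power and adding: 10^(89.7/10) + 10^(68.4/10) + 10^(93.1/10) = 2.982e+09.
Combined level = 10 log₁₀(2.982e+09) = 94.7 dB.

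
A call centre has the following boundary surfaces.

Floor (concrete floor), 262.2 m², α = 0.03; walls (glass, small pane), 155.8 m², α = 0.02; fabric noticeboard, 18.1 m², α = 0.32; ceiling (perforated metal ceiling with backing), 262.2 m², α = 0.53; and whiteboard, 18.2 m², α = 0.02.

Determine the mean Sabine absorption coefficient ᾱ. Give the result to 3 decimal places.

0.218

Total surface area S = 716.5 m².
Weighted sum Σ Sα = 156.104.
ᾱ = 156.104 / 716.5 = 0.218.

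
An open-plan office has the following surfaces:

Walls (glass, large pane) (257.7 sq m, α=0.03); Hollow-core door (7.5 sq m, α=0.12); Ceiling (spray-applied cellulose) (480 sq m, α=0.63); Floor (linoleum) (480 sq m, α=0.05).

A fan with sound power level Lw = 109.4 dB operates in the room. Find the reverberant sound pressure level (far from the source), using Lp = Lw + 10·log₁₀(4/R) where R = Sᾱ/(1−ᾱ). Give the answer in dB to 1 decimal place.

88.8 dB

A = 335.031 sabins; S = 1225.2 sq m.
ᾱ = 335.031/1225.2 = 0.2735; R = Sᾱ/(1−ᾱ) = 335.031/(1−0.2735) = 461.158 sq m.
Lp = Lw + 10 log₁₀(4/R) = 109.4 -20.62 = 88.8 dB.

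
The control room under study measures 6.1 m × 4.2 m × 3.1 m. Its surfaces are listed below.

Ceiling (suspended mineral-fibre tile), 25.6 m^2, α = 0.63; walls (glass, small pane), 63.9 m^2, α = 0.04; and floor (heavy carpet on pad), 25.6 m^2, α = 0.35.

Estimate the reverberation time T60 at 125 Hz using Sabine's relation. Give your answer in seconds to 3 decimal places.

Equivalent absorption area: A = 25.6*0.63 + 63.9*0.04 + 25.6*0.35 = 27.644 m^2.
Volume V = 6.1 × 4.2 × 3.1 = 79.422 m³.
T = 0.161 V/A = 0.161·79.422/27.644 = 0.463 s.

0.463 s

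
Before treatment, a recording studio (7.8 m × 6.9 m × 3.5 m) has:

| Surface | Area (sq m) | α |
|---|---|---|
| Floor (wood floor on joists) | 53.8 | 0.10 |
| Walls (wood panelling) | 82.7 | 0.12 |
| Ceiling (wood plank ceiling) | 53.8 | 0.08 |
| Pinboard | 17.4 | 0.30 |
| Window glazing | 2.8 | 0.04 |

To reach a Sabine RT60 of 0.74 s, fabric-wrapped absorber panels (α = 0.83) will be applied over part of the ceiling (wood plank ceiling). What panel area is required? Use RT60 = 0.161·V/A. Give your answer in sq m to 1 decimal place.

Summing Sᵢαᵢ: 5.380 + 9.924 + 4.304 + 5.220 + 0.112 → A₁ = 24.940 sabins.
V = 188.37 m³. Target absorption A₂ = 0.161 × 188.37 / 0.74 = 40.983 sabins.
ΔA needed = 40.983 − 24.940 = 16.043 sabins.
Each sq m of panel replacing the ceiling (wood plank ceiling) adds (0.83 − 0.08) = 0.75 sabins.
Area = ΔA/Δα = 16.043/0.75 = 21.4 sq m.

21.4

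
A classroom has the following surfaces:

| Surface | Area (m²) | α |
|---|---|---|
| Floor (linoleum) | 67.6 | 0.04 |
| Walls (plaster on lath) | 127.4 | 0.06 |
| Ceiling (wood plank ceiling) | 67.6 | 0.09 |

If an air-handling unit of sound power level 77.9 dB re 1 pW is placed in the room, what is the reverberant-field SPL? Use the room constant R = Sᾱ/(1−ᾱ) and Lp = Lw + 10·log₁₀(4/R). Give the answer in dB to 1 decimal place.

71.5 dB

A = 16.432 sabins; S = 262.6 m².
ᾱ = 0.0626, so room constant R = A/(1−ᾱ) = 17.529 m².
Lp = Lw + 10 log₁₀(4/R) = 77.9 -6.42 = 71.5 dB.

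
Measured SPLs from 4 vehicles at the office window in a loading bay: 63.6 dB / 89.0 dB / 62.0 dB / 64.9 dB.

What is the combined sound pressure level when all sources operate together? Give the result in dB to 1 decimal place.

Converting to relative power and adding: 10^(63.6/10) + 10^(89.0/10) + 10^(62.0/10) + 10^(64.9/10) = 8.013e+08.
L_total = 10·log₁₀(8.013e+08) = 89.0 dB.

89.0 dB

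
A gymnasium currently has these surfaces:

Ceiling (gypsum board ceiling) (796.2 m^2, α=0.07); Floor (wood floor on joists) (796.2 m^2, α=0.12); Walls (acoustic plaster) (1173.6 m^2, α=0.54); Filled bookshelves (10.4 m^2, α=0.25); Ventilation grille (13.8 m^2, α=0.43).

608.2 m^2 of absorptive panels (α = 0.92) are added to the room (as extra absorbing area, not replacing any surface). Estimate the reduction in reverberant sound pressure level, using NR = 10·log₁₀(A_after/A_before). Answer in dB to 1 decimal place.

2.3 dB

Equivalent absorption area: A_before = 796.2*0.07 + 796.2*0.12 + 1173.6*0.54 + 10.4*0.25 + 13.8*0.43 = 793.556 m^2.
Treatment contributes 608.2·0.92 = 559.544 sabins.
A_after = 793.556 + 559.544 = 1353.100 sabins.
Reduction = 10 log₁₀(A_after/A_before) = 10 log₁₀(1.7051) = 2.3 dB.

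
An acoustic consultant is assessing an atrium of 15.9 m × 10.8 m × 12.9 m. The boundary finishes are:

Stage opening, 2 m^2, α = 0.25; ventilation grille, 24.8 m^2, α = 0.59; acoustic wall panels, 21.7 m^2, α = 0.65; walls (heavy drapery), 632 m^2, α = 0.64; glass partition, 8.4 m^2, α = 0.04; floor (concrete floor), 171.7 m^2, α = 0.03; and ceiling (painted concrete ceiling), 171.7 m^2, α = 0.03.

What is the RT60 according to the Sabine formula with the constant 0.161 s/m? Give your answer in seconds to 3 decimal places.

Total absorption A = 2*0.25 + 24.8*0.59 + 21.7*0.65 + 632*0.64 + 8.4*0.04 + 171.7*0.03 + 171.7*0.03
  = 0.500 + 14.632 + 14.105 + 404.480 + 0.336 + 5.151 + 5.151 = 444.355 m^2 sabins.
V = 15.9·10.8·12.9 = 2215.188 m³.
T = 0.161 V/A = 0.161·2215.188/444.355 = 0.803 s.

0.803 seconds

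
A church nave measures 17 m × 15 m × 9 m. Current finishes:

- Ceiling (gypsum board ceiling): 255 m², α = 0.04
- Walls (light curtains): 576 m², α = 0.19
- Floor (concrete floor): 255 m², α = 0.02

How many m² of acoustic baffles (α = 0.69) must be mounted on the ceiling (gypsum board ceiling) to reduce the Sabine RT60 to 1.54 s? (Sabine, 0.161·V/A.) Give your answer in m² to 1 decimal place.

Equivalent absorption area: A₁ = 255·0.04 + 576·0.19 + 255·0.02 = 124.740 m².
Required A₂ = 0.161·2295/1.54 = 239.932 sabins.
Absorption to add: 239.932 − 124.740 = 115.192 sabins.
Each m² of panel replacing the ceiling (gypsum board ceiling) adds (0.69 − 0.04) = 0.65 sabins.
Panel area = 115.192 / 0.65 = 177.2 m².

177.2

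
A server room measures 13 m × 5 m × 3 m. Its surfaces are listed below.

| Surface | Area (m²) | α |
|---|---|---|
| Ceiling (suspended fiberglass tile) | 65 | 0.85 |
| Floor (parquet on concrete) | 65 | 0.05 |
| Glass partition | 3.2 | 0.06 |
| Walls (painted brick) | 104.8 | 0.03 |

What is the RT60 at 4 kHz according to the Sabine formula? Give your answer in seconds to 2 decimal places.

Equivalent absorption area: A = 65·0.85 + 65·0.05 + 3.2·0.06 + 104.8·0.03 = 61.836 m².
Volume V = 13 × 5 × 3 = 195 m³.
RT60 = 0.161 · V / A = 0.161 × 195 / 61.836 = 0.51 s.

0.51 sec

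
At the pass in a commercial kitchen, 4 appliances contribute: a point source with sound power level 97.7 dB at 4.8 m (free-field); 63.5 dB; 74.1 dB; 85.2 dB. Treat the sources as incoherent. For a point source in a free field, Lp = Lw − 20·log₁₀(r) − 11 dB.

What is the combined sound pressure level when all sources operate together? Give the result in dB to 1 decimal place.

85.8 dB

Source at 4.8 m: Lp = 97.7 − 20·log₁₀(4.8) − 11 = 73.1 dB.
Σ 10^(Lᵢ/10) = 3.795e+08.
L_total = 10·log₁₀(3.795e+08) = 85.8 dB.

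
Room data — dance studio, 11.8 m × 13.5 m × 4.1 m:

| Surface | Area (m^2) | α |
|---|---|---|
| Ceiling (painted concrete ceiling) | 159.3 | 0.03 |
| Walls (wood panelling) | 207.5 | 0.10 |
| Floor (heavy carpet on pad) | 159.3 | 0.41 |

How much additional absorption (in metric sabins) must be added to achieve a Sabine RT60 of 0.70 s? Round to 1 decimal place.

59.4 sabins

Summing Sᵢαᵢ: 4.779 + 20.750 + 65.313 → A₁ = 90.842 sabins.
For T = 0.70 s, need A₂ = 0.161·V/T = 0.161·653.13/0.70 = 150.220 sabins.
ΔA = A₂ − A₁ = 150.220 − 90.842 = 59.4 sabins.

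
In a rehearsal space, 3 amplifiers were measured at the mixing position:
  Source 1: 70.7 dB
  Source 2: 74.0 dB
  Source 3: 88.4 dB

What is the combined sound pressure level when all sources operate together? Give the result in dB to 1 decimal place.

Σ 10^(Lᵢ/10) = 7.287e+08.
L_total = 10·log₁₀(7.287e+08) = 88.6 dB.

88.6 dB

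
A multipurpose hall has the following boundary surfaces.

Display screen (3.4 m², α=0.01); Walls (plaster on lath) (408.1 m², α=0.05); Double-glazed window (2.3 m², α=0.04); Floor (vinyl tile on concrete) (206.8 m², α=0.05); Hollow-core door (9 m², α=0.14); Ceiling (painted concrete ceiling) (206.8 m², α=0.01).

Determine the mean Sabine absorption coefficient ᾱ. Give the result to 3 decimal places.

S = Σ Sᵢ = 3.4 + 408.1 + 2.3 + 206.8 + 9 + 206.8 = 836.4 m².
Σ(Sᵢαᵢ) = 3.4×0.01 + 408.1×0.05 + 2.3×0.04 + 206.8×0.05 + 9×0.14 + 206.8×0.01 = 34.199.
ᾱ = A/S = 0.041.

0.041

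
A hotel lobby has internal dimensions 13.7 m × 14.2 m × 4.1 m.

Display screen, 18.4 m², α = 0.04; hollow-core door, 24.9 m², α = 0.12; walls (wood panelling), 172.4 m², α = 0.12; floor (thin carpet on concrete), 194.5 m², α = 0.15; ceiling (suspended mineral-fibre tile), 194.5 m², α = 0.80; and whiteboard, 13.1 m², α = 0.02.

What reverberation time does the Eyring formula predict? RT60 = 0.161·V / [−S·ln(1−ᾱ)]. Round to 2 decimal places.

0.50 seconds

Total surface area S = 18.4 + 24.9 + 172.4 + 194.5 + 194.5 + 13.1 = 617.8 m².
Absorption A = 18.4×0.04 + 24.9×0.12 + 172.4×0.12 + 194.5×0.15 + 194.5×0.80 + 13.1×0.02 = 209.449 sabins.
Mean coefficient ᾱ = A/S = 0.3390.
Eyring denominator: −S ln(1−ᾱ) = 255.770.
V = 13.7 × 14.2 × 4.1 = 797.614 m³.
RT60 = 0.161 × 797.614 / 255.770 = 0.50 s.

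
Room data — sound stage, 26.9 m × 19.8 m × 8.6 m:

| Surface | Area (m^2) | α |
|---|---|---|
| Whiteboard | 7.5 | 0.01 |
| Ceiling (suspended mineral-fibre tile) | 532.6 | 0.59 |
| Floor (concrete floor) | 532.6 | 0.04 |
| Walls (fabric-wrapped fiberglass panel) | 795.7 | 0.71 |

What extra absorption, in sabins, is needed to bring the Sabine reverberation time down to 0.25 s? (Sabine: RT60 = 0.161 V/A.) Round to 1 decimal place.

A₁ = Σ Sᵢαᵢ = 7.5×0.01 + 532.6×0.59 + 532.6×0.04 + 795.7×0.71 = 900.560 sabins.
Target A₂ = 0.161·4580.532/0.25 = 2949.863 sabins (V = 4580.532 m³).
ΔA = A₂ − A₁ = 2949.863 − 900.560 = 2049.3 sabins.

2049.3 sabins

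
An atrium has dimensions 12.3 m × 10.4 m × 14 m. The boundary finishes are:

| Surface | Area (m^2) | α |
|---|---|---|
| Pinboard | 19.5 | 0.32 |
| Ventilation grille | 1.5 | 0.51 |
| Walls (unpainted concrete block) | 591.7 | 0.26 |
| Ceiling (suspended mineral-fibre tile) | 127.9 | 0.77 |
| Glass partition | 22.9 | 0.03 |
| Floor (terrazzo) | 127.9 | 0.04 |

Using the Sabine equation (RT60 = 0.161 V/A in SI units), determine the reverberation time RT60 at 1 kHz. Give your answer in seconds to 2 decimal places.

Equivalent absorption area: A = 19.5×0.32 + 1.5×0.51 + 591.7×0.26 + 127.9×0.77 + 22.9×0.03 + 127.9×0.04 = 265.133 m^2.
Volume V = 12.3 × 10.4 × 14 = 1790.88 m³.
RT60 = 0.161 · V / A = 0.161 × 1790.88 / 265.133 = 1.09 s.

1.09 seconds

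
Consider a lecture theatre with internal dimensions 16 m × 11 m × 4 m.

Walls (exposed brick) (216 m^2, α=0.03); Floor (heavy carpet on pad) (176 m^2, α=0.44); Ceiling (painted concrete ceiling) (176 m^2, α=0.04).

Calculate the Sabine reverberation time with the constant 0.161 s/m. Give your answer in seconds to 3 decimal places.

Summing Sᵢαᵢ: 6.480 + 77.440 + 7.040 → A = 90.960 sabins.
Volume V = 16 × 11 × 4 = 704 m³.
Sabine: RT60 = 0.161 × 704 / 90.960 = 1.246 s.

1.246 sec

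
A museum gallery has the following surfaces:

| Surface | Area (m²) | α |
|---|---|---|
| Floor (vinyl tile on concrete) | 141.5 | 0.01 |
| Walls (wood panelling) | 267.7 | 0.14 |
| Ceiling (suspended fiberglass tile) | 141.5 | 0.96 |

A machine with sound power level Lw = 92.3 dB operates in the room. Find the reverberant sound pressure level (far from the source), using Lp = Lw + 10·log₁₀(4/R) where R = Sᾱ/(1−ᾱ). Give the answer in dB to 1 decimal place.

Σ(Sᵢαᵢ) = 141.5×0.01 + 267.7×0.14 + 141.5×0.96 = 174.733; total area S = 550.7 m².
ᾱ = 0.3173, so room constant R = A/(1−ᾱ) = 255.944 m².
Lp = Lw + 10 log₁₀(4/R) = 92.3 -18.06 = 74.2 dB.

74.2 dB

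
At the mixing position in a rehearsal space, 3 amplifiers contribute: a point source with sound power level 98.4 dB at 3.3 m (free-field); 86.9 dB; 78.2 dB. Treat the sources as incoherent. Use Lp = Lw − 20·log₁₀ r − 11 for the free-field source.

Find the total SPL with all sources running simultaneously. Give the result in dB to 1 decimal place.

Source at 3.3 m: Lp = 98.4 − 20·log₁₀(3.3) − 11 = 77.0 dB.
Sum in the linear (power) domain: Σ 10^(Lᵢ/10) = 10^(77.0/10) + 10^(86.9/10) + 10^(78.2/10) = 6.06e+08.
L_total = 10·log₁₀(6.06e+08) = 87.8 dB.

87.8 dB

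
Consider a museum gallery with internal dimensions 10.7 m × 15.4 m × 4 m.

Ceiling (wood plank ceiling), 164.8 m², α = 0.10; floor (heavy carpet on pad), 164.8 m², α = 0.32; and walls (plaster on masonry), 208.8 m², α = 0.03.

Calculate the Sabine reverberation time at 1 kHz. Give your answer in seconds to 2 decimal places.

1.41 seconds

A = Σ Sᵢαᵢ = 164.8·0.10 + 164.8·0.32 + 208.8·0.03 = 75.480 sabins.
Volume V = 10.7 × 15.4 × 4 = 659.12 m³.
RT60 = 0.161 · V / A = 0.161 × 659.12 / 75.480 = 1.41 s.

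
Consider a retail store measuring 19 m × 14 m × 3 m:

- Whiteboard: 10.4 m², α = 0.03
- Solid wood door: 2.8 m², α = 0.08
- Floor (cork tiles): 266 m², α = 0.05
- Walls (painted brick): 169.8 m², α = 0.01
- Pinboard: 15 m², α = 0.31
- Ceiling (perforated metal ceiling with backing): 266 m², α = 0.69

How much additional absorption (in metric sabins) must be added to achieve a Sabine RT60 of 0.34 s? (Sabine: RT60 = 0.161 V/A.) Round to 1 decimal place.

Equivalent absorption area: A₁ = 10.4*0.03 + 2.8*0.08 + 266*0.05 + 169.8*0.01 + 15*0.31 + 266*0.69 = 203.724 m².
For T = 0.34 s, need A₂ = 0.161·V/T = 0.161·798/0.34 = 377.876 sabins.
Shortfall: 377.876 − 203.724 = 174.2 sabins.

174.2 sabins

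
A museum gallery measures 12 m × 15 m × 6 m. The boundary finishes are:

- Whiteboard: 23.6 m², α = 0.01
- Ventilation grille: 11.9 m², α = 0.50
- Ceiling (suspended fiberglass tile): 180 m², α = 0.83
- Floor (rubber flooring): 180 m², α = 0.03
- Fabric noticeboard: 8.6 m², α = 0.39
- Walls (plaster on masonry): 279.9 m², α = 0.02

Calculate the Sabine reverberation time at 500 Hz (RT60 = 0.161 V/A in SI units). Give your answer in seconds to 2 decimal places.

1.02 s

Equivalent absorption area: A = 23.6*0.01 + 11.9*0.50 + 180*0.83 + 180*0.03 + 8.6*0.39 + 279.9*0.02 = 169.938 m².
V = 12·15·6 = 1080 m³.
Sabine: RT60 = 0.161 × 1080 / 169.938 = 1.02 s.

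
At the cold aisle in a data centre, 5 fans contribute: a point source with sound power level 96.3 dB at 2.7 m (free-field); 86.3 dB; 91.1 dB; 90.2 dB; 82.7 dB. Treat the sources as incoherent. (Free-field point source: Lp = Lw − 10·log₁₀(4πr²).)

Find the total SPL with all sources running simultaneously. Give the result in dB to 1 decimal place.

Source at 2.7 m: Lp = 96.3 − 10·log₁₀(4π·2.7²) = 96.3 − 10·log₁₀(91.609) = 76.7 dB.
Converting to relative power and adding: 10^(76.7/10) + 10^(86.3/10) + 10^(91.1/10) + 10^(90.2/10) + 10^(82.7/10) = 2.995e+09.
Back to dB: 10·log₁₀ Σ = 94.8 dB.

94.8 dB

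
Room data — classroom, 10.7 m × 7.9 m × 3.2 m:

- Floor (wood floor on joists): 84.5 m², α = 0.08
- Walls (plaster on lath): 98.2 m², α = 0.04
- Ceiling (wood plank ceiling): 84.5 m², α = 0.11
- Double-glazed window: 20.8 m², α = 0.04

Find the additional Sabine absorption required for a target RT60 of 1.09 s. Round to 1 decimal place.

19.1 sabins

Equivalent absorption area: A₁ = 84.5*0.08 + 98.2*0.04 + 84.5*0.11 + 20.8*0.04 = 20.815 m².
V = 270.496 m³. Required absorption A₂ = 0.161 × 270.496 / 1.09 = 39.954 sabins.
Shortfall: 39.954 − 20.815 = 19.1 sabins.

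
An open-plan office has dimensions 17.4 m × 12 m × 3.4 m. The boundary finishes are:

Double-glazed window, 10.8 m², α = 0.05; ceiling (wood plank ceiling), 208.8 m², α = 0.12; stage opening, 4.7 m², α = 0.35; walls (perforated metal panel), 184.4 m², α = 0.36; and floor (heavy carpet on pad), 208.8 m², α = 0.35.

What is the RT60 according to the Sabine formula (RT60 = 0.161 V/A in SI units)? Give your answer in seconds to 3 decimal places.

Summing Sᵢαᵢ: 0.540 + 25.056 + 1.645 + 66.384 + 73.080 → A = 166.705 sabins.
Volume V = 17.4 × 12 × 3.4 = 709.92 m³.
Sabine: RT60 = 0.161 × 709.92 / 166.705 = 0.686 s.

0.686 s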